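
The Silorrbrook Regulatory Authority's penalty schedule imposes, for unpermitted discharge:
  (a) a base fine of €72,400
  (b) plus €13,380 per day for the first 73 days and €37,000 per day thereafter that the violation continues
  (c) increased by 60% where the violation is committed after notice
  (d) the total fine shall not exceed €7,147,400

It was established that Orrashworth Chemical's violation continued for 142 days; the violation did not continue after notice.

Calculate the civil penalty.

€3,602,140

First 73 days: 73 × €13,380 = €976,740
Remaining days: (142 − 73) × €37,000 = €2,553,000
Per-day component: €976,740 + €2,553,000 = €3,529,740
Base plus per-day: €72,400 + €3,529,740 = €3,602,140
The violation did not continue after notice: no 60% increase.
Cap at €7,147,400: €3,602,140 is within the cap, no reduction.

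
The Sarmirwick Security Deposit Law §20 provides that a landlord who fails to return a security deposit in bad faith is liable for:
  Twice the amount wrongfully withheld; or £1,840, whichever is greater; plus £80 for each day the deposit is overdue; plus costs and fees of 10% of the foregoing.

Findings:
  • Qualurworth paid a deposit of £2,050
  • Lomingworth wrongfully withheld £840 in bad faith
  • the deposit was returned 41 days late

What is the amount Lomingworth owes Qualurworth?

£5,632

Doubled: 2 × £840 = £1,680
Minimum £1,840: £1,680 is below the minimum → £1,840
Late-return penalty: 41 × £80 = £3,280
Damages plus late penalty: £1,840 + £3,280 = £5,120
Costs and fees: 10% of £5,120 = £512
Total recovery: £5,120 + £512 = £5,632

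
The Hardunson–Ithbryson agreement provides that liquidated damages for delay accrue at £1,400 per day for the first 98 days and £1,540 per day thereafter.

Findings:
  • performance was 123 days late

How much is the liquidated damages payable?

£175,700

First 98 days: 98 × £1,400 = £137,200
Remaining days: (123 − 98) × £1,540 = £38,500
Accrued per-day damages: £137,200 + £38,500 = £175,700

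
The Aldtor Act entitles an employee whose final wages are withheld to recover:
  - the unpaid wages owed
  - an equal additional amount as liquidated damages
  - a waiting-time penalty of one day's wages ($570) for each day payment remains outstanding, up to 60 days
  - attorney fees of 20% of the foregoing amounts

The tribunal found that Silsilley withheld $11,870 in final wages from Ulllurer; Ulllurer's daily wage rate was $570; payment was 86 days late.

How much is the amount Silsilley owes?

$69,528

Liquidated damages (equal amount): $11,870
Penalty days: min(86, 60) = 60
Waiting-time penalty: 60 × $570 = $34,200
Subtotal: $11,870 + $11,870 + $34,200 = $57,940
Attorney fees: 20% of $57,940 = $11,588
Total award: $57,940 + $11,588 = $69,528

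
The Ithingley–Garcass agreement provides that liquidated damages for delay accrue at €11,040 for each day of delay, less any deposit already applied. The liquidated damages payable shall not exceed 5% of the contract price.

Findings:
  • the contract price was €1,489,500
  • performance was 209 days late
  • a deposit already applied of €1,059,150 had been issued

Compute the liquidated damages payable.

Per-day damages: 209 × €11,040 = €2,307,360
Less deposit already applied: €2,307,360 − €1,059,150 = €1,248,210
Cap: 5% of €1,489,500 = €74,475
Cap at €74,475: €1,248,210 exceeds the cap → €74,475

€74,475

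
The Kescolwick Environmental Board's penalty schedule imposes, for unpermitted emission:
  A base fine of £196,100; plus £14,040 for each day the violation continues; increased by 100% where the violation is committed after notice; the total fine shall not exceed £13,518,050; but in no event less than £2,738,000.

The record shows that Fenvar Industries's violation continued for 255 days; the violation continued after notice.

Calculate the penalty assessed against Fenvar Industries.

£7,552,600

Per-day component: 255 × £14,040 = £3,580,200
Base plus per-day: £196,100 + £3,580,200 = £3,776,300
Enhancement: 100% of £3,776,300 = £3,776,300
Enhanced fine: £3,776,300 + £3,776,300 = £7,552,600
Cap at £13,518,050: £7,552,600 is within the cap, no reduction.
Minimum £2,738,000: £7,552,600 meets the minimum, no increase.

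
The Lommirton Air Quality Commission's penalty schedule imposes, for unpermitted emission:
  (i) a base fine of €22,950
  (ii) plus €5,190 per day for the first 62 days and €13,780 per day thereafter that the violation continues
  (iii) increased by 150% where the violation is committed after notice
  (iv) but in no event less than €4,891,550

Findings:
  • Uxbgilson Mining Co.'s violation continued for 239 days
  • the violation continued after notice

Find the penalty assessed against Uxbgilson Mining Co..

First 62 days: 62 × €5,190 = €321,780
Remaining days: (239 − 62) × €13,780 = €2,439,060
Per-day component: €321,780 + €2,439,060 = €2,760,840
Base plus per-day: €22,950 + €2,760,840 = €2,783,790
Enhancement: 150% of €2,783,790 = €4,175,685
Enhanced fine: €2,783,790 + €4,175,685 = €6,959,475
Minimum €4,891,550: €6,959,475 meets the minimum, no increase.

€6,959,475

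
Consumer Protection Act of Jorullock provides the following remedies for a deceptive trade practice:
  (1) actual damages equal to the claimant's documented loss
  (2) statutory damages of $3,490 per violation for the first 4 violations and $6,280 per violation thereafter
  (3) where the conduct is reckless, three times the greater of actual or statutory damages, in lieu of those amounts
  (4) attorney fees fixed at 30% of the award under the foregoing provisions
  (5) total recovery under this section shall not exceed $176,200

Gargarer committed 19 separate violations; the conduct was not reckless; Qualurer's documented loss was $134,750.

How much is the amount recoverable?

$176,200

First 4 violations: 4 × $3,490 = $13,960
Remaining violations: (19 − 4) × $6,280 = $94,200
Statutory damages: $13,960 + $94,200 = $108,160
Conduct not reckless: the in-lieu enhancement does not apply.
Actual plus statutory damages: $134,750 + $108,160 = $242,910
Attorney fees: 30% of $242,910 = $72,873
Total before cap: $242,910 + $72,873 = $315,783
Cap at $176,200: $315,783 exceeds the cap → $176,200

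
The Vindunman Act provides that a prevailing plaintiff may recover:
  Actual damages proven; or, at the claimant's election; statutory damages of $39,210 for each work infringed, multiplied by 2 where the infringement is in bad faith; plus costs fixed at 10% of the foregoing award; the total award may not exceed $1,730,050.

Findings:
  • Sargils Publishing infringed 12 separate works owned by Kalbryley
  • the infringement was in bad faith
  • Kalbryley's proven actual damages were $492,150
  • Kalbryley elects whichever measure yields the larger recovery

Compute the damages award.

Statutory damages: 12 × $39,210 = $470,520
Doubled: 2 × $470,520 = $941,040
Greater of actual damages ($492,150) or enhanced statutory damages ($941,040): $941,040
Costs: 10% of $941,040 = $94,104
Award plus costs: $941,040 + $94,104 = $1,035,144
Cap at $1,730,050: $1,035,144 is within the cap, no reduction.

Award: $1,035,144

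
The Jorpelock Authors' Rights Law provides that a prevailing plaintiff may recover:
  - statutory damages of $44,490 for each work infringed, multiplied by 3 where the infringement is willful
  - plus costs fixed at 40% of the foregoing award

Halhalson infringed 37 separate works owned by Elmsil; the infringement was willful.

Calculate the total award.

Statutory damages: 37 × $44,490 = $1,646,130
Trebled: 3 × $1,646,130 = $4,938,390
Costs: 40% of $4,938,390 = $1,975,356
Award plus costs: $4,938,390 + $1,975,356 = $6,913,746

$6,913,746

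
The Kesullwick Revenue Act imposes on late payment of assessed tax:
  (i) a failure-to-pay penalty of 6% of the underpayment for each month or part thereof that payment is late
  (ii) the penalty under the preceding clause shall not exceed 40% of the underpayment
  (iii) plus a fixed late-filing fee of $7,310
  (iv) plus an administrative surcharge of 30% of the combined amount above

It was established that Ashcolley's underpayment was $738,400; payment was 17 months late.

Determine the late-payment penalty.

$393,471

Accrued rate: 6% × 17 = 102%, capped at 40% → 40%
Failure-to-pay penalty: 40% of $738,400 = $295,360
Penalty before surcharge: $295,360 + $7,310 = $302,670
Administrative surcharge: 30% of $302,670 = $90,801
Total penalty: $302,670 + $90,801 = $393,471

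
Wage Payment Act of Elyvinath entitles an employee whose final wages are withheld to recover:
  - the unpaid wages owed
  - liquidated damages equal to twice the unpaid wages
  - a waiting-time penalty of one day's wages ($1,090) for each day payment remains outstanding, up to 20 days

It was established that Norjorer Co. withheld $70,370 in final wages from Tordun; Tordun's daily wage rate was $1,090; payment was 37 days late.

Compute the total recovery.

$232,910

Doubled: 2 × $70,370 = $140,740
Penalty days: min(37, 20) = 20
Waiting-time penalty: 20 × $1,090 = $21,800
Total award: $70,370 + $140,740 + $21,800 = $232,910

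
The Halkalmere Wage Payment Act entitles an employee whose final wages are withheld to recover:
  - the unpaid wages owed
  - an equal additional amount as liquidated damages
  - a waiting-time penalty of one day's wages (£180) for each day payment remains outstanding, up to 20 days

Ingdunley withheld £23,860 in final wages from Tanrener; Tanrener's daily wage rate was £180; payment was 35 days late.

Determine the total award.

Liquidated damages (equal amount): £23,860
Penalty days: min(35, 20) = 20
Waiting-time penalty: 20 × £180 = £3,600
Total award: £23,860 + £23,860 + £3,600 = £51,320

£51,320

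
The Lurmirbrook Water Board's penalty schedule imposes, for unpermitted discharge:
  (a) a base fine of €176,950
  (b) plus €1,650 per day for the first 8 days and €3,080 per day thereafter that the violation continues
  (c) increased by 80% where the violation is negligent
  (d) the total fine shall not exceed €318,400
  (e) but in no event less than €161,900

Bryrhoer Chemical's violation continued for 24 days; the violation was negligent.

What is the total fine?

First 8 days: 8 × €1,650 = €13,200
Remaining days: (24 − 8) × €3,080 = €49,280
Per-day component: €13,200 + €49,280 = €62,480
Base plus per-day: €176,950 + €62,480 = €239,430
Enhancement: 80% of €239,430 = €191,544
Enhanced fine: €239,430 + €191,544 = €430,974
Cap at €318,400: €430,974 exceeds the cap → €318,400
Minimum €161,900: €318,400 meets the minimum, no increase.

€318,400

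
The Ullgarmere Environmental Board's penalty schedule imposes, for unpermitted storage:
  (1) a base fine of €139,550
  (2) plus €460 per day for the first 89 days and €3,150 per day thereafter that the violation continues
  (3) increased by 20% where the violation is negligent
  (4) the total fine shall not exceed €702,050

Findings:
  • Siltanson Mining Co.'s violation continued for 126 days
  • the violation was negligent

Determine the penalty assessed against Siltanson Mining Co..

€356,448

First 89 days: 89 × €460 = €40,940
Remaining days: (126 − 89) × €3,150 = €116,550
Per-day component: €40,940 + €116,550 = €157,490
Base plus per-day: €139,550 + €157,490 = €297,040
Enhancement: 20% of €297,040 = €59,408
Enhanced fine: €297,040 + €59,408 = €356,448
Cap at €702,050: €356,448 is within the cap, no reduction.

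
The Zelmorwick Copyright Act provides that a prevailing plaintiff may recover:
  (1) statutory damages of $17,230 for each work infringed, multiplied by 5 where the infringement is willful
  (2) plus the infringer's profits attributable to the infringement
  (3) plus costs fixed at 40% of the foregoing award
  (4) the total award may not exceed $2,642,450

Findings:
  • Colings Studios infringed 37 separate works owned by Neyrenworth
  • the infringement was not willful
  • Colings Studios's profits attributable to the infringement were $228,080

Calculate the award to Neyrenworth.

$1,211,826

Statutory damages: 37 × $17,230 = $637,510
Infringement not willful: no ×5 enhancement.
Combined award: $637,510 + $228,080 = $865,590
Costs: 40% of $865,590 = $346,236
Award plus costs: $865,590 + $346,236 = $1,211,826
Cap at $2,642,450: $1,211,826 is within the cap, no reduction.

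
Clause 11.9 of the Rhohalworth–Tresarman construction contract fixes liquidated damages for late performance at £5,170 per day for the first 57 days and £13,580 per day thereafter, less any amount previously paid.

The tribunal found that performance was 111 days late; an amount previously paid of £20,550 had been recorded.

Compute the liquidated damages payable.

First 57 days: 57 × £5,170 = £294,690
Remaining days: (111 − 57) × £13,580 = £733,320
Accrued per-day damages: £294,690 + £733,320 = £1,028,010
Less amount previously paid: £1,028,010 − £20,550 = £1,007,460

Liquidated damages: £1,007,460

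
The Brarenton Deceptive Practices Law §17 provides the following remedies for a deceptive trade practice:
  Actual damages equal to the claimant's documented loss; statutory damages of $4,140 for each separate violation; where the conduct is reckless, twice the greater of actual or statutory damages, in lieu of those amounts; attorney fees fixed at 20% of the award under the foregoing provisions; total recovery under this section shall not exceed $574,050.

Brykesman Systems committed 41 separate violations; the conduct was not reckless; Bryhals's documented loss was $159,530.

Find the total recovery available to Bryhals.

$395,124

Statutory damages: 41 × $4,140 = $169,740
Conduct not reckless: the in-lieu enhancement does not apply.
Actual plus statutory damages: $159,530 + $169,740 = $329,270
Attorney fees: 20% of $329,270 = $65,854
Total before cap: $329,270 + $65,854 = $395,124
Cap at $574,050: $395,124 is within the cap, no reduction.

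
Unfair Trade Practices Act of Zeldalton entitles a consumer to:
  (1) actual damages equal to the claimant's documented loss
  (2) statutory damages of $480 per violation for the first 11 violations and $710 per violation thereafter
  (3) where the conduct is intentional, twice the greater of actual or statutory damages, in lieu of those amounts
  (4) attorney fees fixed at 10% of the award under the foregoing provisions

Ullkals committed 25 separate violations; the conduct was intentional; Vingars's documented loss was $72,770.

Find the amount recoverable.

Total recovery: $160,094

First 11 violations: 11 × $480 = $5,280
Remaining violations: (25 − 11) × $710 = $9,940
Statutory damages: $5,280 + $9,940 = $15,220
Greater of actual damages ($72,770) or statutory damages ($15,220): $72,770
Doubled: 2 × $72,770 = $145,540
Attorney fees: 10% of $145,540 = $14,554
Total recovery: $145,540 + $14,554 = $160,094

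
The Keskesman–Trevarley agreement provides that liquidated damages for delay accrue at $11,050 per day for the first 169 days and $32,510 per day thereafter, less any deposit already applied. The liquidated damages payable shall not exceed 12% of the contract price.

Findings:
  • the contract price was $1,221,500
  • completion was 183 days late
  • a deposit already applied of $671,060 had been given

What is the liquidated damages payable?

$146,580

First 169 days: 169 × $11,050 = $1,867,450
Remaining days: (183 − 169) × $32,510 = $455,140
Accrued per-day damages: $1,867,450 + $455,140 = $2,322,590
Less deposit already applied: $2,322,590 − $671,060 = $1,651,530
Cap: 12% of $1,221,500 = $146,580
Cap at $146,580: $1,651,530 exceeds the cap → $146,580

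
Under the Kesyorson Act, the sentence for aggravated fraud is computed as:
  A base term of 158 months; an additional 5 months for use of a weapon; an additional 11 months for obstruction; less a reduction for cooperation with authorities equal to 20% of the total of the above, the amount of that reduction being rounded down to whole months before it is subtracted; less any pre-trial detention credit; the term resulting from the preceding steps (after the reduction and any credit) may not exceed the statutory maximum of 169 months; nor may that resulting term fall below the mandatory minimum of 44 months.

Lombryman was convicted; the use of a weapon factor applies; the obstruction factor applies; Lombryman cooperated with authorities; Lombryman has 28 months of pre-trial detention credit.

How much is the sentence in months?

112 months

Use of a weapon enhancement: +5 months
Obstruction enhancement: +11 months
Adjusted term: 158 months + 5 months + 11 months = 174 months
Cooperation with authorities reduction: 20% of 174 months = 34 months (rounded down)
After reduction: 174 − 34 = 140 months
Less pre-trial detention credit: 140 months − 28 months = 112 months
Cap at 169 months: 112 months is within the cap, no reduction.
Minimum 44 months: 112 months meets the minimum, no increase.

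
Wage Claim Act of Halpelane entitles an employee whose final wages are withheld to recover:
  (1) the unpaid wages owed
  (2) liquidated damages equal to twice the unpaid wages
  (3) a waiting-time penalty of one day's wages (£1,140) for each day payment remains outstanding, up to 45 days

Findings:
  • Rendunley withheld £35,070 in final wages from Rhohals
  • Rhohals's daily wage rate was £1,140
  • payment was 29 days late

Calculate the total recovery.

Doubled: 2 × £35,070 = £70,140
Penalty days: min(29, 45) = 29
Waiting-time penalty: 29 × £1,140 = £33,060
Total award: £35,070 + £70,140 + £33,060 = £138,270

£138,270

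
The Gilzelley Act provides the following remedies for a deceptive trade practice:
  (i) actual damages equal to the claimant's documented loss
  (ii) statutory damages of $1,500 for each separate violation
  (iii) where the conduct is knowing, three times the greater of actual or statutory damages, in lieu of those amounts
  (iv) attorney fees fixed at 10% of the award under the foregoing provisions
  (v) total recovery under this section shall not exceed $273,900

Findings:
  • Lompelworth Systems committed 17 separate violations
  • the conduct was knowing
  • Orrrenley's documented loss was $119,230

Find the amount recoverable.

Statutory damages: 17 × $1,500 = $25,500
Greater of actual damages ($119,230) or statutory damages ($25,500): $119,230
Trebled: 3 × $119,230 = $357,690
Attorney fees: 10% of $357,690 = $35,769
Total before cap: $357,690 + $35,769 = $393,459
Cap at $273,900: $393,459 exceeds the cap → $273,900

$273,900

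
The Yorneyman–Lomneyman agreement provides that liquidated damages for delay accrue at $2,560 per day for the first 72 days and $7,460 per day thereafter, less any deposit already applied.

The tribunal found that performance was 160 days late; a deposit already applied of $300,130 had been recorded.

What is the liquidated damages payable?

$540,670

First 72 days: 72 × $2,560 = $184,320
Remaining days: (160 − 72) × $7,460 = $656,480
Accrued per-day damages: $184,320 + $656,480 = $840,800
Less deposit already applied: $840,800 − $300,130 = $540,670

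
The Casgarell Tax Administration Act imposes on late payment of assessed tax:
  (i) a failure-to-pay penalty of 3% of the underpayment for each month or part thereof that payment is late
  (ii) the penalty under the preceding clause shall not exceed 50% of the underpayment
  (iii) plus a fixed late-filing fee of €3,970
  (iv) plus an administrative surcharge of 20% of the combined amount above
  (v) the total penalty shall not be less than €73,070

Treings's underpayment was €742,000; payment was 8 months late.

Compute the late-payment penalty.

Penalty: €218,460

Accrued rate: 3% × 8 = 24%, capped at 50% → 24%
Failure-to-pay penalty: 24% of €742,000 = €178,080
Penalty before surcharge: €178,080 + €3,970 = €182,050
Administrative surcharge: 20% of €182,050 = €36,410
Total penalty: €182,050 + €36,410 = €218,460
Minimum €73,070: €218,460 meets the minimum, no increase.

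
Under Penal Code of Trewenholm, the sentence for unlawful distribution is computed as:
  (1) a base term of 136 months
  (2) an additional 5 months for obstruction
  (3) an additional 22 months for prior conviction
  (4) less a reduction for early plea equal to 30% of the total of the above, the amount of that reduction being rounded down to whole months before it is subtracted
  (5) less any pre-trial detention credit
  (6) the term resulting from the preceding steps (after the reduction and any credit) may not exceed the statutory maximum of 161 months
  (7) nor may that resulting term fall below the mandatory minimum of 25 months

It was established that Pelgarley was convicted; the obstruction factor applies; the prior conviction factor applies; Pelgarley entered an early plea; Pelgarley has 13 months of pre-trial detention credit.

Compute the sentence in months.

Obstruction enhancement: +5 months
Prior conviction enhancement: +22 months
Adjusted term: 136 months + 5 months + 22 months = 163 months
Early plea reduction: 30% of 163 months = 48 months (rounded down)
After reduction: 163 − 48 = 115 months
Less pre-trial detention credit: 115 months − 13 months = 102 months
Cap at 161 months: 102 months is within the cap, no reduction.
Minimum 25 months: 102 months meets the minimum, no increase.

102 months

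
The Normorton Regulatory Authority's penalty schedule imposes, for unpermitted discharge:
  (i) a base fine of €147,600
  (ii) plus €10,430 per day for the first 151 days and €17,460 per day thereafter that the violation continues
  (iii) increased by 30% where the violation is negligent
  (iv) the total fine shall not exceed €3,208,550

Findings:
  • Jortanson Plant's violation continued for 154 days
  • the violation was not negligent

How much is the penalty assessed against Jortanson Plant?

First 151 days: 151 × €10,430 = €1,574,930
Remaining days: (154 − 151) × €17,460 = €52,380
Per-day component: €1,574,930 + €52,380 = €1,627,310
Base plus per-day: €147,600 + €1,627,310 = €1,774,910
The violation was not negligent: no 30% increase.
Cap at €3,208,550: €1,774,910 is within the cap, no reduction.

€1,774,910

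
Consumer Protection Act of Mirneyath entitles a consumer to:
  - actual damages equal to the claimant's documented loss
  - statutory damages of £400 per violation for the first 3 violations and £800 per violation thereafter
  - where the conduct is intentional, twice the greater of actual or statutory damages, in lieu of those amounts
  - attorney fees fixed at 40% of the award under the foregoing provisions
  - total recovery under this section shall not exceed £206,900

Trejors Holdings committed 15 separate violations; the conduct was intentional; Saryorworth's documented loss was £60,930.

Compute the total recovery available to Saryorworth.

First 3 violations: 3 × £400 = £1,200
Remaining violations: (15 − 3) × £800 = £9,600
Statutory damages: £1,200 + £9,600 = £10,800
Greater of actual damages (£60,930) or statutory damages (£10,800): £60,930
Doubled: 2 × £60,930 = £121,860
Attorney fees: 40% of £121,860 = £48,744
Total before cap: £121,860 + £48,744 = £170,604
Cap at £206,900: £170,604 is within the cap, no reduction.

£170,604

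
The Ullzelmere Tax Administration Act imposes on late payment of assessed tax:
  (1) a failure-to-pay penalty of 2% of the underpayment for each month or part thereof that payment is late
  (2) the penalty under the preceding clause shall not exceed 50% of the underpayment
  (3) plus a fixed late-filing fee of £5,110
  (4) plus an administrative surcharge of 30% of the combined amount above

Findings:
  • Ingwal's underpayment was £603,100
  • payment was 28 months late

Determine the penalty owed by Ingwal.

£398,658

Accrued rate: 2% × 28 = 56%, capped at 50% → 50%
Failure-to-pay penalty: 50% of £603,100 = £301,550
Penalty before surcharge: £301,550 + £5,110 = £306,660
Administrative surcharge: 30% of £306,660 = £91,998
Total penalty: £306,660 + £91,998 = £398,658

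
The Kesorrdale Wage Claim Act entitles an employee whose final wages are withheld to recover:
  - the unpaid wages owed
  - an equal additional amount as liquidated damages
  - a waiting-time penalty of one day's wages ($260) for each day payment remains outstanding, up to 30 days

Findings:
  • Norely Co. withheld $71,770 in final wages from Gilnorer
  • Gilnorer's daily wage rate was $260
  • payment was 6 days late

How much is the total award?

$145,100

Liquidated damages (equal amount): $71,770
Penalty days: min(6, 30) = 6
Waiting-time penalty: 6 × $260 = $1,560
Total award: $71,770 + $71,770 + $1,560 = $145,100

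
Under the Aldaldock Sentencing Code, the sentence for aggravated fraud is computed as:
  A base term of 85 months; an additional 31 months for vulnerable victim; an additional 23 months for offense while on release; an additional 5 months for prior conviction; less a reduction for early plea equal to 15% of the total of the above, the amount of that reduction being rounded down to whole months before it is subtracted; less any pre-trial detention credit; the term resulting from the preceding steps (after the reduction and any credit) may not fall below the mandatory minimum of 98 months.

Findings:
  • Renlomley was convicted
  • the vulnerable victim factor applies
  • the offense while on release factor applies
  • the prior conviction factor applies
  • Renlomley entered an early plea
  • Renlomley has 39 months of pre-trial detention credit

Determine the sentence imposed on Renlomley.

Vulnerable victim enhancement: +31 months
Offense while on release enhancement: +23 months
Prior conviction enhancement: +5 months
Adjusted term: 85 months + 31 months + 23 months + 5 months = 144 months
Early plea reduction: 15% of 144 months = 21 months (rounded down)
After reduction: 144 − 21 = 123 months
Less pre-trial detention credit: 123 months − 39 months = 84 months
Minimum 98 months: 84 months is below the minimum → 98 months

98 months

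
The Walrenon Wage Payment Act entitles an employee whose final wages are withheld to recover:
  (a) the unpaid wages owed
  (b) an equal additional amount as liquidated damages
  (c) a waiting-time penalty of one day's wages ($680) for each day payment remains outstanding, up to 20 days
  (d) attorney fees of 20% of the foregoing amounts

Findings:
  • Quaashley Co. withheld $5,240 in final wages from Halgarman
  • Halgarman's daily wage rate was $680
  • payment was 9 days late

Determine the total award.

Liquidated damages (equal amount): $5,240
Penalty days: min(9, 20) = 9
Waiting-time penalty: 9 × $680 = $6,120
Subtotal: $5,240 + $5,240 + $6,120 = $16,600
Attorney fees: 20% of $16,600 = $3,320
Total award: $16,600 + $3,320 = $19,920

$19,920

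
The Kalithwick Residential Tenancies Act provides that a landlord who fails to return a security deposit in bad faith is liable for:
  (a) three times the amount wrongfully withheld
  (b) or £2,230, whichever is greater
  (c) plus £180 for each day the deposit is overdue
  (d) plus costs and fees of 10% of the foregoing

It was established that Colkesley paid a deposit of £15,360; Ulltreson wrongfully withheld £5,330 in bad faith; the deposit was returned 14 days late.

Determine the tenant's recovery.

£20,361

Trebled: 3 × £5,330 = £15,990
Minimum £2,230: £15,990 meets the minimum, no increase.
Late-return penalty: 14 × £180 = £2,520
Damages plus late penalty: £15,990 + £2,520 = £18,510
Costs and fees: 10% of £18,510 = £1,851
Total recovery: £18,510 + £1,851 = £20,361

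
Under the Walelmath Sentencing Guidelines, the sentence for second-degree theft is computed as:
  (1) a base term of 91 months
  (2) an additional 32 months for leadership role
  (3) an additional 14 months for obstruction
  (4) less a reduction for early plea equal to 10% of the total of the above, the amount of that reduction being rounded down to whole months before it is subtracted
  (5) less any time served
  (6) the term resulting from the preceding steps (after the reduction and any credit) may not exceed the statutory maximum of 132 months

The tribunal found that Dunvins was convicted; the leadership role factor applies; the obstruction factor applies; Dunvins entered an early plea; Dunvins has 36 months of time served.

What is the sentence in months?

Leadership role enhancement: +32 months
Obstruction enhancement: +14 months
Adjusted term: 91 months + 32 months + 14 months = 137 months
Early plea reduction: 10% of 137 months = 13 months (rounded down)
After reduction: 137 − 13 = 124 months
Less time served: 124 months − 36 months = 88 months
Cap at 132 months: 88 months is within the cap, no reduction.

88 months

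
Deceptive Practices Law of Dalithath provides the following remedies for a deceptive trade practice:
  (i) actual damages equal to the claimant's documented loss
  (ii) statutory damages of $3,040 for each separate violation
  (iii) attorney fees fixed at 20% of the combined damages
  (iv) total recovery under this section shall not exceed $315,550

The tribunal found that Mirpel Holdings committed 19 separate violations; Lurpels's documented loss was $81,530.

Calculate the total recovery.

Statutory damages: 19 × $3,040 = $57,760
Combined damages: $81,530 + $57,760 = $139,290
Attorney fees: 20% of $139,290 = $27,858
Total before cap: $139,290 + $27,858 = $167,148
Cap at $315,550: $167,148 is within the cap, no reduction.

Total recovery: $167,148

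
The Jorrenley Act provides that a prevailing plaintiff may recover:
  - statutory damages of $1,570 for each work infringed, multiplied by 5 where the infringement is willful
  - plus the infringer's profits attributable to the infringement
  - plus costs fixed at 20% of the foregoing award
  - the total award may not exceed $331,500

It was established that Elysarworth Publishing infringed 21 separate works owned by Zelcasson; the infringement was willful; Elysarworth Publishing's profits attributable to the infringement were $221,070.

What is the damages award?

$331,500

Statutory damages: 21 × $1,570 = $32,970
Multiplied by 5: 5 × $32,970 = $164,850
Combined award: $164,850 + $221,070 = $385,920
Costs: 20% of $385,920 = $77,184
Award plus costs: $385,920 + $77,184 = $463,104
Cap at $331,500: $463,104 exceeds the cap → $331,500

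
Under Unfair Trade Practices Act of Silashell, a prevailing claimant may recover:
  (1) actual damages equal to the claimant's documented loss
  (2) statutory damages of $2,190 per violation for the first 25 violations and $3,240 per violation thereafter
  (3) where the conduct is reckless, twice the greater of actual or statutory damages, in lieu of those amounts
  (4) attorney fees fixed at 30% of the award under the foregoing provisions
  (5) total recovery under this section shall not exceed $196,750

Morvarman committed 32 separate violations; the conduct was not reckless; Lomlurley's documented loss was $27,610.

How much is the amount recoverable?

$136,552

First 25 violations: 25 × $2,190 = $54,750
Remaining violations: (32 − 25) × $3,240 = $22,680
Statutory damages: $54,750 + $22,680 = $77,430
Conduct not reckless: the in-lieu enhancement does not apply.
Actual plus statutory damages: $27,610 + $77,430 = $105,040
Attorney fees: 30% of $105,040 = $31,512
Total before cap: $105,040 + $31,512 = $136,552
Cap at $196,750: $136,552 is within the cap, no reduction.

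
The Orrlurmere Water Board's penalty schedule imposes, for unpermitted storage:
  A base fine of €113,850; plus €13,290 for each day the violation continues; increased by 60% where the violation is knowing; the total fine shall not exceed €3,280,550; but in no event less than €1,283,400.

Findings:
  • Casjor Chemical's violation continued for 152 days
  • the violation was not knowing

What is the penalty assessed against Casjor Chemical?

€2,133,930

Per-day component: 152 × €13,290 = €2,020,080
Base plus per-day: €113,850 + €2,020,080 = €2,133,930
The violation was not knowing: no 60% increase.
Cap at €3,280,550: €2,133,930 is within the cap, no reduction.
Minimum €1,283,400: €2,133,930 meets the minimum, no increase.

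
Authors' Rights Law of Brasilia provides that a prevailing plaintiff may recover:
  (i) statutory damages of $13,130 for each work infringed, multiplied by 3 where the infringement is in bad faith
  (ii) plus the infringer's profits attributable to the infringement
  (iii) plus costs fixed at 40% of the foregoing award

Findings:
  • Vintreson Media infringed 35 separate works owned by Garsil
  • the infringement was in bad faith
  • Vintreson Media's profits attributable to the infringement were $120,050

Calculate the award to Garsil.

$2,098,180

Statutory damages: 35 × $13,130 = $459,550
Trebled: 3 × $459,550 = $1,378,650
Combined award: $1,378,650 + $120,050 = $1,498,700
Costs: 40% of $1,498,700 = $599,480
Award plus costs: $1,498,700 + $599,480 = $2,098,180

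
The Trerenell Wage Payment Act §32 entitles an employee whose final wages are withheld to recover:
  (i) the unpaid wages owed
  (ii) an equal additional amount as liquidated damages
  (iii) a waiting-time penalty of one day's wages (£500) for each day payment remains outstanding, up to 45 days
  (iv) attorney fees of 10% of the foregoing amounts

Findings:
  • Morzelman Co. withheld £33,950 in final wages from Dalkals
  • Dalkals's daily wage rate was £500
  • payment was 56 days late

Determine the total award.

Liquidated damages (equal amount): £33,950
Penalty days: min(56, 45) = 45
Waiting-time penalty: 45 × £500 = £22,500
Subtotal: £33,950 + £33,950 + £22,500 = £90,400
Attorney fees: 10% of £90,400 = £9,040
Total award: £90,400 + £9,040 = £99,440

£99,440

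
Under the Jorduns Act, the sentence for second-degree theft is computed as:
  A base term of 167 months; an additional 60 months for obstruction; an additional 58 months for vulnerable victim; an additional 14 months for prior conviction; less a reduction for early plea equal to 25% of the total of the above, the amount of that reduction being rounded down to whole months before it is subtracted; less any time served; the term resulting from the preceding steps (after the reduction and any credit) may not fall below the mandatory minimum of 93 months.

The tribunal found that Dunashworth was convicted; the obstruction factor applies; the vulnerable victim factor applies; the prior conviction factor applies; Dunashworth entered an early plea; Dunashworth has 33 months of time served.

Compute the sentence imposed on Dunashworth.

Obstruction enhancement: +60 months
Vulnerable victim enhancement: +58 months
Prior conviction enhancement: +14 months
Adjusted term: 167 months + 60 months + 58 months + 14 months = 299 months
Early plea reduction: 25% of 299 months = 74 months (rounded down)
After reduction: 299 − 74 = 225 months
Less time served: 225 months − 33 months = 192 months
Minimum 93 months: 192 months meets the minimum, no increase.

192 months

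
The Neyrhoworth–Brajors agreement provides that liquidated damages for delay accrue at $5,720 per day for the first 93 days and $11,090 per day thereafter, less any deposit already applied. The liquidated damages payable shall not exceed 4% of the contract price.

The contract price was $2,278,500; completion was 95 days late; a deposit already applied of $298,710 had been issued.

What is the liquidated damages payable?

Liquidated damages: $91,140

First 93 days: 93 × $5,720 = $531,960
Remaining days: (95 − 93) × $11,090 = $22,180
Accrued per-day damages: $531,960 + $22,180 = $554,140
Less deposit already applied: $554,140 − $298,710 = $255,430
Cap: 4% of $2,278,500 = $91,140
Cap at $91,140: $255,430 exceeds the cap → $91,140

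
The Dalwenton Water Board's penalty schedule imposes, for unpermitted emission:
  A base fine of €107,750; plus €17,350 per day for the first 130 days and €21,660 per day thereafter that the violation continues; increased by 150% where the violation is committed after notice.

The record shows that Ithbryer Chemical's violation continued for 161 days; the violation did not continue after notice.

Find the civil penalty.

Civil penalty: €3,034,710

First 130 days: 130 × €17,350 = €2,255,500
Remaining days: (161 − 130) × €21,660 = €671,460
Per-day component: €2,255,500 + €671,460 = €2,926,960
Base plus per-day: €107,750 + €2,926,960 = €3,034,710
The violation did not continue after notice: no 150% increase.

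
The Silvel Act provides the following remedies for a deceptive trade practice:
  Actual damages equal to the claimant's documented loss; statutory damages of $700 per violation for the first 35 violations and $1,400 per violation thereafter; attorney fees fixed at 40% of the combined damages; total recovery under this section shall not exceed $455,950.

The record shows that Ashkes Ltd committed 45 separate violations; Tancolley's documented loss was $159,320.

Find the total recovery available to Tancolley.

$276,948

First 35 violations: 35 × $700 = $24,500
Remaining violations: (45 − 35) × $1,400 = $14,000
Statutory damages: $24,500 + $14,000 = $38,500
Combined damages: $159,320 + $38,500 = $197,820
Attorney fees: 40% of $197,820 = $79,128
Total before cap: $197,820 + $79,128 = $276,948
Cap at $455,950: $276,948 is within the cap, no reduction.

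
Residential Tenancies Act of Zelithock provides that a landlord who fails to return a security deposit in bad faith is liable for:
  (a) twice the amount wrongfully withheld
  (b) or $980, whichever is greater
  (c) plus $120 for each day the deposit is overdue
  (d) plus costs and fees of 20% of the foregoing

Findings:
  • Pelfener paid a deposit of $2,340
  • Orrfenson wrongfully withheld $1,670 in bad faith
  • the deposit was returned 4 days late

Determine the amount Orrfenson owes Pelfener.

$4,584

Doubled: 2 × $1,670 = $3,340
Minimum $980: $3,340 meets the minimum, no increase.
Late-return penalty: 4 × $120 = $480
Damages plus late penalty: $3,340 + $480 = $3,820
Costs and fees: 20% of $3,820 = $764
Total recovery: $3,820 + $764 = $4,584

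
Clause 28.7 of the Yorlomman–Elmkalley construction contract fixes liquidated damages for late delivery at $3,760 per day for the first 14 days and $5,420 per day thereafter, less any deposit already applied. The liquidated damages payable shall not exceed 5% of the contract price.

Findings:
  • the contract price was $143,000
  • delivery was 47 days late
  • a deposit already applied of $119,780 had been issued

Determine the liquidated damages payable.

First 14 days: 14 × $3,760 = $52,640
Remaining days: (47 − 14) × $5,420 = $178,860
Accrued per-day damages: $52,640 + $178,860 = $231,500
Less deposit already applied: $231,500 − $119,780 = $111,720
Cap: 5% of $143,000 = $7,150
Cap at $7,150: $111,720 exceeds the cap → $7,150

$7,150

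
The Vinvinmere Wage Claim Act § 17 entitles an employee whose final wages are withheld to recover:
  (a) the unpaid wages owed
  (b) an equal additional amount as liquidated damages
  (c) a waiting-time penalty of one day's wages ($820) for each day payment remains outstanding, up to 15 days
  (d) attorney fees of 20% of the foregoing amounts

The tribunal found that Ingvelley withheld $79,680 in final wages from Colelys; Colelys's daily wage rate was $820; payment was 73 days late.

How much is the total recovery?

Liquidated damages (equal amount): $79,680
Penalty days: min(73, 15) = 15
Waiting-time penalty: 15 × $820 = $12,300
Subtotal: $79,680 + $79,680 + $12,300 = $171,660
Attorney fees: 20% of $171,660 = $34,332
Total award: $171,660 + $34,332 = $205,992

$205,992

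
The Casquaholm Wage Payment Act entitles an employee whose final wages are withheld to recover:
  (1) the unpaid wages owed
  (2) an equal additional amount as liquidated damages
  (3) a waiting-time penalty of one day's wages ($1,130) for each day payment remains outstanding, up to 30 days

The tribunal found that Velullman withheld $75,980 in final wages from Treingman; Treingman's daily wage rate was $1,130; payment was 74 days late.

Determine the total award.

Liquidated damages (equal amount): $75,980
Penalty days: min(74, 30) = 30
Waiting-time penalty: 30 × $1,130 = $33,900
Total award: $75,980 + $75,980 + $33,900 = $185,860

Total award: $185,860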